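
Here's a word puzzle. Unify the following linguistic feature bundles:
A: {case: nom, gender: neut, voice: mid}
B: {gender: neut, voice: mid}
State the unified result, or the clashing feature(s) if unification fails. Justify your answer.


Compare features:
case: A=nom vs B=_ -> unified: nom
gender: A=neut vs B=neut -> unified: neut
voice: A=mid vs B=mid -> unified: mid
No clashes found.

Unified: {case: nom, gender: neut, voice: mid}


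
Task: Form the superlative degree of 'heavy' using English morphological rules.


Apply superlative formation (consonant + y: change y to i, add -est): 'heavy' -> 'heaviest'.

heaviest


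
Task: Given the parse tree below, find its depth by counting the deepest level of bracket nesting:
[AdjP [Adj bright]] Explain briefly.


Count bracket nesting levels:
'[' at pos 0: depth = 1
'[' at pos 6: depth = 2
Maximum depth reached: 2

2


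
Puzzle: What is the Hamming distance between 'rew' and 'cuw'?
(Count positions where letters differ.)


Alignment:
Position 1: 'r' vs 'c' = DIFFER
Position 2: 'e' vs 'u' = DIFFER
Position 3: 'w' vs 'w' = match
Total differences: 2

2


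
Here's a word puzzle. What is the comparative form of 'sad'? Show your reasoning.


Apply comparative formation (double final consonant, add -er): 'sad' -> 'sadder'.

sadder


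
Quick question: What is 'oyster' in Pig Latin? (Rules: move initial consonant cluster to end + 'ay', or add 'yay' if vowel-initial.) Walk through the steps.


'oyster' starts with a vowel, so add 'yay': 'oysteryay'.

oysteryay


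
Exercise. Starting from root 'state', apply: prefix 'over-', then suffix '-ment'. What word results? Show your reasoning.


Step 1: Add prefix 'over-' to 'state' = 'overstate'
Step 2: Add suffix '-ment' to 'overstate' = 'overstatement'

overstatement


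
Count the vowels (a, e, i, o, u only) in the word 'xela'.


Vowels in 'xela': e, a = 2 vowels.

2


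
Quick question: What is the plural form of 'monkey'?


Apply rule: Add -s. 'monkey' becomes 'monkeys'.

monkeys


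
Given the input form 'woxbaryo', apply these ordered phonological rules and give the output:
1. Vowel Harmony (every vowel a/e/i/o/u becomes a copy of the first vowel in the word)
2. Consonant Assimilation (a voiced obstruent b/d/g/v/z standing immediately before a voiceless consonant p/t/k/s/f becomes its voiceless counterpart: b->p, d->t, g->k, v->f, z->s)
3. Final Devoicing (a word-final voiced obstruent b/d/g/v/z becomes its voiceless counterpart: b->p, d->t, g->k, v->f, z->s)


Starting form: 'woxbaryo'
Rule 1: Vowel Harmony: all vowels become 'o' (matching first vowel). 'woxbaryo' -> 'woxboryo'
Rule 2: Consonant Assimilation: no voiced obstruent (b/d/g/v/z) stands immediately before a voiceless consonant (p/t/k/s/f). No change.
Rule 3: Final Devoicing: the word ends in the vowel 'o', not a consonant. No change.
Final form: 'woxboryo'

woxboryo


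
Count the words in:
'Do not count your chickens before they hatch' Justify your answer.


Split into words: Do | not | count | your | chickens | before | they | hatch = 8 words.

8


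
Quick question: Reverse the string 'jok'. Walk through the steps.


Reverse 'jok' character by character: 'koj'.

koj


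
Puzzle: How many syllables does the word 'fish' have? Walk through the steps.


Break 'fish' into syllables: fish -> fish = 1 syllable

1 syllable


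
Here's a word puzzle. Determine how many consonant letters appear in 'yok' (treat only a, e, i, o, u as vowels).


Consonants in 'yok': y, k = 2 consonants.

2


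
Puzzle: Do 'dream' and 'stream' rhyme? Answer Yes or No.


Rime (stressed vowel + following sounds) of 'dream': -eam = /iːm/
Rime of 'stream': -eam = /iːm/
/iːm/ and /iːm/ are the same ending sound, so the words rhyme.

Yes


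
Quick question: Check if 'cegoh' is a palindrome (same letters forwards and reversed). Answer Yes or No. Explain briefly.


Forward: 'cegoh'
Reversed: 'hogec'
They differ.

No


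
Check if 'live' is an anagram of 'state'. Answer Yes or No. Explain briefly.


Sorted letters of 'live': 'eilv'
Sorted letters of 'state': 'aestt'
They do not match.

No


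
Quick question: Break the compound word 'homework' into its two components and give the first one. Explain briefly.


Split 'homework' into 'home' + 'work'. The first part is 'home'.

home


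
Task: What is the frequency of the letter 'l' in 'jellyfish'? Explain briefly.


Letter 'l' in 'jellyfish': found at position(s) 3, 4 = 2 occurrence(s).

2


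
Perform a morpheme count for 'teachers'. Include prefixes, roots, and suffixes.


Decomposition: teach (root) + -er (suffix) + -s (plural) = 3 morpheme(s)

3 morphemes


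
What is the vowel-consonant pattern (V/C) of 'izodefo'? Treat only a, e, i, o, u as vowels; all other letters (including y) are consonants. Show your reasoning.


Letter mapping: i = V, z = C, o = V, d = C, e = V, f = C, o = V.

VCVCVCV


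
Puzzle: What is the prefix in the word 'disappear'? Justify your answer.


The word 'disappear' = 'dis' (prefix) + 'appear' (root). The prefix is 'dis'.

dis


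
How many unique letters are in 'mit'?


Unique letters in 'mit': {i, m, t} = 3 distinct letters.

3


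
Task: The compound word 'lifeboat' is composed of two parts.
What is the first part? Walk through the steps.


Split 'lifeboat' into 'life' + 'boat'. The first part is 'life'.

life


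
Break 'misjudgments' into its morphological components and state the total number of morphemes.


Step 1: Identify prefix: 'mis' (meaning: wrongly)
Step 2: Identify root: 'judge'
Step 3: Identify suffix(es): 'ment, s'
Decomposition: mis- (prefix: wrongly) + judge (root) + -ment (suffix: action/result) + -s (plural)
Total morphemes: 4

4 morphemes (mis- (prefix: wrongly) + judge (root) + -ment (suffix: action/result) + -s (plural))


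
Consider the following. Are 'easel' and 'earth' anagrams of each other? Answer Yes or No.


Sorted letters of 'easel': 'aeels'
Sorted letters of 'earth': 'aehrt'
They do not match.

No


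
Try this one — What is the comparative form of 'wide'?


Apply comparative formation (ends in e: add -r): 'wide' -> 'wider'.

wider


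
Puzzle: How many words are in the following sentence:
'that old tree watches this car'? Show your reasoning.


Split into words: that | old | tree | watches | this | car = 6 words.

6


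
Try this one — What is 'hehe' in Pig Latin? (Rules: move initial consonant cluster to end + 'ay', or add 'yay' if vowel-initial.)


'hehe': move consonant cluster 'h' to end and add 'ay': 'ehehay'.

ehehay


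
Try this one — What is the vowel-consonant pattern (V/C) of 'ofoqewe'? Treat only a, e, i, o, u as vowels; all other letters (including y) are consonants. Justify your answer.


Letter mapping: o = V, f = C, o = V, q = C, e = V, w = C, e = V.

VCVCVCV


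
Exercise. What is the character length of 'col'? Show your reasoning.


Spell out 'col' and number each letter: c(1), o(2), l(3). Total: 3 letters.

3


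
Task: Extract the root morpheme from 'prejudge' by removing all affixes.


Remove prefix 'pre' from 'prejudge' to get root 'judge'.

judge


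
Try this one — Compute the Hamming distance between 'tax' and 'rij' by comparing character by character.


Alignment:
Position 1: 't' vs 'r' = DIFFER
Position 2: 'a' vs 'i' = DIFFER
Position 3: 'x' vs 'j' = DIFFER
Total differences: 3

3


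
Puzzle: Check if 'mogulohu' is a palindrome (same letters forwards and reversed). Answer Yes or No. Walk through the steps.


Forward: 'mogulohu'
Reversed: 'uholugom'
They differ.

No


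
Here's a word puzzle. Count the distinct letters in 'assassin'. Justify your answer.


Unique letters in 'assassin': {a, i, n, s} = 4 distinct letters.

4


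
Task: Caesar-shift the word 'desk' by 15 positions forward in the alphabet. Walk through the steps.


Shift each letter by 15: d -> s, e -> t, s -> h, k -> z. Result: 'sthz'.

sthz


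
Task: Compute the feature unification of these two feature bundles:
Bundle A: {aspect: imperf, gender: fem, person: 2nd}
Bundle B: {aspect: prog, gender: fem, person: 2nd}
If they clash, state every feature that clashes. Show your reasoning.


Compare features:
aspect: A=imperf vs B=prog -> CLASH
gender: A=fem vs B=fem -> unified: fem
person: A=2nd vs B=2nd -> unified: 2nd
Clash detected on feature 'aspect' (imperf vs prog); unification fails.

CLASH on 'aspect' (imperf vs prog)


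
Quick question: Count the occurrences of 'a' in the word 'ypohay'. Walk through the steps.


Letter 'a' in 'ypohay': found at position(s) 5 = 1 occurrence(s).

1


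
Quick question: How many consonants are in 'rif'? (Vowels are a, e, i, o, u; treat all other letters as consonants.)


Consonants in 'rif': r, f = 2 consonants.

2


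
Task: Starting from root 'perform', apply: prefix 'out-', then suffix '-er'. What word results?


Step 1: Add prefix 'out-' to 'perform' = 'outperform'
Step 2: Add suffix '-er' to 'outperform' = 'outperformer'

outperformer


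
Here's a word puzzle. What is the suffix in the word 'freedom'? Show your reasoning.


The word 'freedom' = 'free' (root) + '-dom' (suffix). The suffix is '-dom'.

dom


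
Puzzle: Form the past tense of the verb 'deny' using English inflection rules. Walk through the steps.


Apply rule: Change -y to -ied. 'deny' becomes 'denied'.

denied


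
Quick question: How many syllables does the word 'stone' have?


Break 'stone' into syllables: stone -> stone = 1 syllable

1 syllable


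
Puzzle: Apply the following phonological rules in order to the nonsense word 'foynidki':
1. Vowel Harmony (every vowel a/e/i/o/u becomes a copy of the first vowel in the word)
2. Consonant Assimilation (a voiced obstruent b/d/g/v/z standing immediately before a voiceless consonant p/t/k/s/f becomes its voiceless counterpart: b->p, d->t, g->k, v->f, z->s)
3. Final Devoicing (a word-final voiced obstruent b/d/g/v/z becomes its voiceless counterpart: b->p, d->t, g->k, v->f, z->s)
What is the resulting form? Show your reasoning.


Starting form: 'foynidki'
Rule 1: Vowel Harmony: all vowels become 'o' (matching first vowel). 'foynidki' -> 'foynodko'
Rule 2: Consonant Assimilation: voiced obstruent before voiceless consonant becomes voiceless ('dk' -> 'tk'). 'foynodko' -> 'foynotko'
Rule 3: Final Devoicing: the word ends in the vowel 'o', not a consonant. No change.
Final form: 'foynotko'

foynotko


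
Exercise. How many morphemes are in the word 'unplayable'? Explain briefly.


Decomposition: un- (prefix) + play (root) + -able (suffix) = 3 morpheme(s)

3 morphemes


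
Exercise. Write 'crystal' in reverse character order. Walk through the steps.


Reverse 'crystal' character by character: 'latsyrc'.

latsyrc


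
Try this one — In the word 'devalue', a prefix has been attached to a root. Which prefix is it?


The word 'devalue' = 'de' (prefix) + 'value' (root). The prefix is 'de'.

de


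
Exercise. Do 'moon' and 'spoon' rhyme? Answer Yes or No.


Rime (stressed vowel + following sounds) of 'moon': -oon = /uːn/
Rime of 'spoon': -oon = /uːn/
/uːn/ and /uːn/ are the same ending sound, so the words rhyme.

Yes


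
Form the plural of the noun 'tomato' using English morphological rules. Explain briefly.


Apply rule: Add -es (consonant + o). 'tomato' becomes 'tomatoes'.

tomatoes


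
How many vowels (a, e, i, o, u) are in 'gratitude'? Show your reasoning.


Vowels in 'gratitude': a, i, u, e = 4 vowels.

4


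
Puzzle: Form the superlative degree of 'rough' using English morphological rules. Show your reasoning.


Apply superlative formation (add -est): 'rough' -> 'roughest'.

roughest


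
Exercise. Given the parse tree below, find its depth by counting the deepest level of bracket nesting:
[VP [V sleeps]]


Count bracket nesting levels:
'[' at pos 0: depth = 1
'[' at pos 4: depth = 2
Maximum depth reached: 2

2


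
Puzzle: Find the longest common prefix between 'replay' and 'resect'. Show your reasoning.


Compare from the start: 2 characters match: 're'. Mismatch at position 3: 'p' vs 's'.

re


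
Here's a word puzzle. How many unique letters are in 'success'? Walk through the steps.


Unique letters in 'success': {c, e, s, u} = 4 distinct letters.

4


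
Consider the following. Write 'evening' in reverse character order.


Reverse 'evening' character by character: 'gnineve'.

gnineve


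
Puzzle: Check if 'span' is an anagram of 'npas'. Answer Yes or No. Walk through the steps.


Sorted letters of 'span': 'anps'
Sorted letters of 'npas': 'anps'
They match.

Yes


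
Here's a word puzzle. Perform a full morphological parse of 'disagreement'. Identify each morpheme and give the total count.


Step 1: Identify prefix: 'dis' (meaning: not/apart)
Step 2: Identify root: 'agree'
Step 3: Identify suffix(es): 'ment'
Decomposition: dis- (prefix: not/apart) + agree (root) + -ment (suffix: action/result)
Total morphemes: 3

3 morphemes (dis- (prefix: not/apart) + agree (root) + -ment (suffix: action/result))


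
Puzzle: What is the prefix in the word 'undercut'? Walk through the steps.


The word 'undercut' = 'under' (prefix) + 'cut' (root). The prefix is 'under'.

under


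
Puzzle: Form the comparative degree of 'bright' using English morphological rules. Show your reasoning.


Apply comparative formation (add -er): 'bright' -> 'brighter'.

brighter


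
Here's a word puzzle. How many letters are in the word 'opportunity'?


Spell out 'opportunity' and number each letter: o(1), p(2), p(3), o(4), r(5), t(6), u(7), n(8), i(9), t(10), y(11). Total: 11 letters.

11


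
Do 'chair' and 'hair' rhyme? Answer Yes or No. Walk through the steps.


Rime (stressed vowel + following sounds) of 'chair': -air = /ɛər/
Rime of 'hair': -air = /ɛər/
/ɛər/ and /ɛər/ are the same ending sound, so the words rhyme.

Yes


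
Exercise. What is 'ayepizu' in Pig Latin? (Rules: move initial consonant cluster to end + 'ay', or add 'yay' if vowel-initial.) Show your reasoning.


'ayepizu' starts with a vowel, so add 'yay': 'ayepizuyay'.

ayepizuyay


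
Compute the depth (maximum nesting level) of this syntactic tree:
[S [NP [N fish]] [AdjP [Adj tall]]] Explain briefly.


Count bracket nesting levels:
'[' at pos 0: depth = 1
'[' at pos 3: depth = 2
'[' at pos 7: depth = 3
'[' at pos 17: depth = 2
'[' at pos 23: depth = 3
Maximum depth reached: 3

3


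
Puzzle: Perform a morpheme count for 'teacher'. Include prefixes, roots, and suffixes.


Decomposition: teach (root) + -er (suffix) = 2 morpheme(s)

2 morphemes


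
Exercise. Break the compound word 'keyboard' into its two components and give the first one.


Split 'keyboard' into 'key' + 'board'. The first part is 'key'.

key


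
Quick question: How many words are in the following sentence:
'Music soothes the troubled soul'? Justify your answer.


Split into words: Music | soothes | the | troubled | soul = 5 words.

5


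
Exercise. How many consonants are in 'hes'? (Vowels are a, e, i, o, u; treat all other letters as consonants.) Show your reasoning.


Consonants in 'hes': h, s = 2 consonants.

2


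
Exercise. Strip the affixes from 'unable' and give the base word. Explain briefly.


Remove prefix 'un' from 'unable' to get root 'able'.

able


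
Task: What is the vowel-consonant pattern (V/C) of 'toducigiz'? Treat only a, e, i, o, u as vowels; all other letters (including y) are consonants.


Letter mapping: t = C, o = V, d = C, u = V, c = C, i = V, g = C, i = V, z = C.

CVCVCVCVC


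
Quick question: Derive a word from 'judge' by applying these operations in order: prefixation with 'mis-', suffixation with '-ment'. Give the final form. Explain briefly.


Step 1: Add prefix 'mis-' to 'judge' = 'misjudge'
Step 2: Add suffix '-ment' to 'misjudge' = 'misjudgment'

misjudgment


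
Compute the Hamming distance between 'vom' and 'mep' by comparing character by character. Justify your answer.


Alignment:
Position 1: 'v' vs 'm' = DIFFER
Position 2: 'o' vs 'e' = DIFFER
Position 3: 'm' vs 'p' = DIFFER
Total differences: 3

3


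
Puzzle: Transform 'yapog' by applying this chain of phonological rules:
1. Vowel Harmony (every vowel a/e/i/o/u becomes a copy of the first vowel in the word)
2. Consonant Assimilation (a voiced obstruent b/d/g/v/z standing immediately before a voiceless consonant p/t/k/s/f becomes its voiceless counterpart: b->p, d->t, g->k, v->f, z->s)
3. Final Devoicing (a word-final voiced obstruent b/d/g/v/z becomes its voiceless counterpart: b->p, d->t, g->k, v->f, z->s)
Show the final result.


Starting form: 'yapog'
Rule 1: Vowel Harmony: all vowels become 'a' (matching first vowel). 'yapog' -> 'yapag'
Rule 2: Consonant Assimilation: no voiced obstruent (b/d/g/v/z) stands immediately before a voiceless consonant (p/t/k/s/f). No change.
Rule 3: Final Devoicing: word-final voiced obstruent 'g' becomes voiceless 'k'. 'yapag' -> 'yapak'
Final form: 'yapak'

yapak


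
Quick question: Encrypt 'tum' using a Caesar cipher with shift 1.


Shift each letter by 1: t -> u, u -> v, m -> n. Result: 'uvn'.

uvn


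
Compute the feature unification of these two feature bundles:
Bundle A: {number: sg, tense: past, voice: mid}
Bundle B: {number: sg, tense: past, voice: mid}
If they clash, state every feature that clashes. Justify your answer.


Compare features:
number: A=sg vs B=sg -> unified: sg
tense: A=past vs B=past -> unified: past
voice: A=mid vs B=mid -> unified: mid
No clashes found.

Unified: {number: sg, tense: past, voice: mid}


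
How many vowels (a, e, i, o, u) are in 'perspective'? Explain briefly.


Vowels in 'perspective': e, e, i, e = 4 vowels.

4


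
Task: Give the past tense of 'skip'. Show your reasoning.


Apply rule: Double final consonant and add -ed. 'skip' becomes 'skipped'.

skipped


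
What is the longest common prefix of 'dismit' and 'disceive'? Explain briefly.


Compare from the start: 3 characters match: 'dis'. Mismatch at position 4: 'm' vs 'c'.

dis


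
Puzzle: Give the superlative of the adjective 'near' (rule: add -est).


Apply superlative formation (add -est): 'near' -> 'nearest'.

nearest


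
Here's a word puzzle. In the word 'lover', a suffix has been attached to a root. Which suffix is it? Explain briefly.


The word 'lover' = 'love' (root) + '-er' (suffix). The suffix is '-er'.

er


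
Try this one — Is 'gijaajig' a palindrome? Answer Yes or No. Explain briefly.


Forward: 'gijaajig'
Reversed: 'gijaajig'
They are identical.

Yes


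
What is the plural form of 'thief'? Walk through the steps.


Apply rule: Change -f to -ves. 'thief' becomes 'thieves'.

thieves


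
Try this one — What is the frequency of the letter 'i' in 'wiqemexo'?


Letter 'i' in 'wiqemexo': found at position(s) 2 = 1 occurrence(s).

1


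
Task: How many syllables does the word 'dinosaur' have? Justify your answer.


Break 'dinosaur' into syllables: di-no-saur -> di | no | saur = 3 syllables

3 syllables


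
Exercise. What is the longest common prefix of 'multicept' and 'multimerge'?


Compare from the start: 5 characters match: 'multi'. Mismatch at position 6: 'c' vs 'm'.

multi


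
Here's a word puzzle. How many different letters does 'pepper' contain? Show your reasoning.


Unique letters in 'pepper': {e, p, r} = 3 distinct letters.

3


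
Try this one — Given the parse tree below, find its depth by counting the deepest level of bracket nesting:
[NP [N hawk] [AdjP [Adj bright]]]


Count bracket nesting levels:
'[' at pos 0: depth = 1
'[' at pos 4: depth = 2
'[' at pos 13: depth = 2
'[' at pos 19: depth = 3
Maximum depth reached: 3

3


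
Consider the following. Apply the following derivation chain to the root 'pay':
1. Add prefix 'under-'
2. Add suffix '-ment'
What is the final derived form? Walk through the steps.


Step 1: Add prefix 'under-' to 'pay' = 'underpay'
Step 2: Add suffix '-ment' to 'underpay' = 'underpayment'

underpayment


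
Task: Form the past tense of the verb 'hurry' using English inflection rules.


Apply rule: Change -y to -ied. 'hurry' becomes 'hurried'.

hurried


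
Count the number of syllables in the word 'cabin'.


Break 'cabin' into syllables: cab-in -> cab | in = 2 syllables

2 syllables


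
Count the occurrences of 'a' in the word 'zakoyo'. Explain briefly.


Letter 'a' in 'zakoyo': found at position(s) 2 = 1 occurrence(s).

1


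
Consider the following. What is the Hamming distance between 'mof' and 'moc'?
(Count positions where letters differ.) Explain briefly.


Alignment:
Position 1: 'm' vs 'm' = match
Position 2: 'o' vs 'o' = match
Position 3: 'f' vs 'c' = DIFFER
Total differences: 1

1


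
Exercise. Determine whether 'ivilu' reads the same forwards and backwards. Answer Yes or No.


Forward: 'ivilu'
Reversed: 'ulivi'
They differ.

No


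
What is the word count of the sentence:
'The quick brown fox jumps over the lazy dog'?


Split into words: The | quick | brown | fox | jumps | over | the | lazy | dog = 9 words.

9


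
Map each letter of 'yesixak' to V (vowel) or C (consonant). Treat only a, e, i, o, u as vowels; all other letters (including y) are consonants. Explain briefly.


Letter mapping: y = C, e = V, s = C, i = V, x = C, a = V, k = C.

CVCVCVC


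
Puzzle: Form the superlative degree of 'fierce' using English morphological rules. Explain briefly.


Apply superlative formation (ends in e: add -st): 'fierce' -> 'fiercest'.

fiercest


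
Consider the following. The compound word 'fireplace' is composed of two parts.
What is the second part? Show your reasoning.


Split 'fireplace' into 'fire' + 'place'. The second part is 'place'.

place


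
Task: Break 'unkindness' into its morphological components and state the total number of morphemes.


Step 1: Identify prefix: 'un' (meaning: not/reverse)
Step 2: Identify root: 'kind'
Step 3: Identify suffix(es): 'ness'
Decomposition: un- (prefix: not/reverse) + kind (root) + -ness (suffix: state of)
Total morphemes: 3

3 morphemes (un- (prefix: not/reverse) + kind (root) + -ness (suffix: state of))


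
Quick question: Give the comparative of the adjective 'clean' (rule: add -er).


Apply comparative formation (add -er): 'clean' -> 'cleaner'.

cleaner


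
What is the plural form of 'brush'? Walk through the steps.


Apply rule: Add -es (sibilant/fricative ending). 'brush' becomes 'brushes'.

brushes


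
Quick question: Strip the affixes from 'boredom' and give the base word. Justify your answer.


Remove suffix '-dom' from 'boredom' to get root 'bore'.

bore


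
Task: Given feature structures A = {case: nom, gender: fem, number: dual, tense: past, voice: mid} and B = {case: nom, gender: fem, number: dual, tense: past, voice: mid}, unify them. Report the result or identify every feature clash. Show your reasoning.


Compare features:
case: A=nom vs B=nom -> unified: nom
gender: A=fem vs B=fem -> unified: fem
number: A=dual vs B=dual -> unified: dual
tense: A=past vs B=past -> unified: past
voice: A=mid vs B=mid -> unified: mid
No clashes found.

Unified: {case: nom, gender: fem, number: dual, tense: past, voice: mid}


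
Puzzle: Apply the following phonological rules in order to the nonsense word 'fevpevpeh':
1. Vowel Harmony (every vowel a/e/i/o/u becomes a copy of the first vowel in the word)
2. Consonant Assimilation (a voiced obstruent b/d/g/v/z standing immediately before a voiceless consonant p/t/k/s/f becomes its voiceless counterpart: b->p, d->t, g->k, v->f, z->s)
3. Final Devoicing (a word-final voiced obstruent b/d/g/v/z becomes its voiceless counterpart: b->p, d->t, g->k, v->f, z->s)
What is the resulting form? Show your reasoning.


Starting form: 'fevpevpeh'
Rule 1: Vowel Harmony: all vowels already match. No change.
Rule 2: Consonant Assimilation: voiced obstruent before voiceless consonant becomes voiceless ('vp' -> 'fp', 'vp' -> 'fp'). 'fevpevpeh' -> 'fefpefpeh'
Rule 3: Final Devoicing: final consonant 'h' is not one of the voiced obstruents b/d/g/v/z. No change.
Final form: 'fefpefpeh'

fefpefpeh


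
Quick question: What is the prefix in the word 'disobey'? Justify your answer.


The word 'disobey' = 'dis' (prefix) + 'obey' (root). The prefix is 'dis'.

dis


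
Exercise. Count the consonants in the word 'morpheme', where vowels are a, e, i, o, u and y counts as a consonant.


Consonants in 'morpheme': m, r, p, h, m = 5 consonants.

5


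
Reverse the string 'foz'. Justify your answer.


Reverse 'foz' character by character: 'zof'.

zof


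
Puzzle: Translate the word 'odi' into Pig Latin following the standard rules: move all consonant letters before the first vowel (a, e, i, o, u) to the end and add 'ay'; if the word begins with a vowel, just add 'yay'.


'odi' starts with a vowel, so add 'yay': 'odiyay'.

odiyay


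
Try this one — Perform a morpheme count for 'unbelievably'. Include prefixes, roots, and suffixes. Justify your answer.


Decomposition: un- (prefix) + believe (root) + -able (suffix) + -ly (suffix) = 4 morpheme(s)

4 morphemes


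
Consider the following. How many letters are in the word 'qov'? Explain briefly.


Spell out 'qov' and number each letter: q(1), o(2), v(3). Total: 3 letters.

3


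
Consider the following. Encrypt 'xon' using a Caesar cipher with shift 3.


Shift each letter by 3: x -> a, o -> r, n -> q. Result: 'arq'.

arq


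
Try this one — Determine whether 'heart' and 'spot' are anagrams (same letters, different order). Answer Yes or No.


Sorted letters of 'heart': 'aehrt'
Sorted letters of 'spot': 'opst'
They do not match.

No


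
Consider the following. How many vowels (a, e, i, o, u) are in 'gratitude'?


Vowels in 'gratitude': a, i, u, e = 4 vowels.

4


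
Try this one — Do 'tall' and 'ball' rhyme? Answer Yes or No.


Rime (stressed vowel + following sounds) of 'tall': -all = /ɔːl/
Rime of 'ball': -all = /ɔːl/
/ɔːl/ and /ɔːl/ are the same ending sound, so the words rhyme.

Yes


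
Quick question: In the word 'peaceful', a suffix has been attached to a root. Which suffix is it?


The word 'peaceful' = 'peace' (root) + '-ful' (suffix). The suffix is '-ful'.

ful


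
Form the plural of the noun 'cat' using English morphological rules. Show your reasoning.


Apply rule: Add -s. 'cat' becomes 'cats'.

cats


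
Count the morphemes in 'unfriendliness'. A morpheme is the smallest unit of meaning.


Decomposition: un- (prefix) + friend (root) + -ly (suffix) + -ness (suffix) = 4 morpheme(s)

4 morphemes


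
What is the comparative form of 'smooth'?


Apply comparative formation (add -er): 'smooth' -> 'smoother'.

smoother


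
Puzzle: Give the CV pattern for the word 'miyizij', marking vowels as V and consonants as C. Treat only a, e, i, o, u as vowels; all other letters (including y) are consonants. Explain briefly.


Letter mapping: m = C, i = V, y = C, i = V, z = C, i = V, j = C.

CVCVCVC


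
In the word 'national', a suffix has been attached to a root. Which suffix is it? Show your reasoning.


The word 'national' = 'nation' (root) + '-al' (suffix). The suffix is '-al'.

al


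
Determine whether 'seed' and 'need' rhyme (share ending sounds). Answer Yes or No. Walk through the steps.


Rime (stressed vowel + following sounds) of 'seed': -eed = /iːd/
Rime of 'need': -eed = /iːd/
/iːd/ and /iːd/ are the same ending sound, so the words rhyme.

Yes


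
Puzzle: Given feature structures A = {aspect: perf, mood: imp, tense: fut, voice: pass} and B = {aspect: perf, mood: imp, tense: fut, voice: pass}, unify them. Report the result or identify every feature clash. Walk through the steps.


Compare features:
aspect: A=perf vs B=perf -> unified: perf
mood: A=imp vs B=imp -> unified: imp
tense: A=fut vs B=fut -> unified: fut
voice: A=pass vs B=pass -> unified: pass
No clashes found.

Unified: {aspect: perf, mood: imp, tense: fut, voice: pass}


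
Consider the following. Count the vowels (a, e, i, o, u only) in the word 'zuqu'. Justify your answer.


Vowels in 'zuqu': u, u = 2 vowels.

2


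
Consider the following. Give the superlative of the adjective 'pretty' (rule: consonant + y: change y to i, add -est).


Apply superlative formation (consonant + y: change y to i, add -est): 'pretty' -> 'prettiest'.

prettiest


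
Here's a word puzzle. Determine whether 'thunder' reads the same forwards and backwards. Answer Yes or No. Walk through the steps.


Forward: 'thunder'
Reversed: 'rednuht'
They differ.

No


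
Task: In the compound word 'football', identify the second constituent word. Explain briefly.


Split 'football' into 'foot' + 'ball'. The second part is 'ball'.

ball


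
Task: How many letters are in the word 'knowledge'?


Spell out 'knowledge' and number each letter: k(1), n(2), o(3), w(4), l(5), e(6), d(7), g(8), e(9). Total: 9 letters.

9


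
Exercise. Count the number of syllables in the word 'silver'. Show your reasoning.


Break 'silver' into syllables: sil-ver -> sil | ver = 2 syllables

2 syllables


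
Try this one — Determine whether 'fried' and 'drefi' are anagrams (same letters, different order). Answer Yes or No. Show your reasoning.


Sorted letters of 'fried': 'defir'
Sorted letters of 'drefi': 'defir'
They match.

Yes


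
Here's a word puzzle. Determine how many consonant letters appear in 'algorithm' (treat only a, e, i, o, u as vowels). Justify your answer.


Consonants in 'algorithm': l, g, r, t, h, m = 6 consonants.

6


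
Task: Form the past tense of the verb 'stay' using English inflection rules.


Apply rule: Add -ed. 'stay' becomes 'stayed'.

stayed


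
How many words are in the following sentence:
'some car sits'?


Split into words: some | car | sits = 3 words.

3


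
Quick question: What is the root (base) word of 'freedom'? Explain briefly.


Remove suffix '-dom' from 'freedom' to get root 'free'.

free


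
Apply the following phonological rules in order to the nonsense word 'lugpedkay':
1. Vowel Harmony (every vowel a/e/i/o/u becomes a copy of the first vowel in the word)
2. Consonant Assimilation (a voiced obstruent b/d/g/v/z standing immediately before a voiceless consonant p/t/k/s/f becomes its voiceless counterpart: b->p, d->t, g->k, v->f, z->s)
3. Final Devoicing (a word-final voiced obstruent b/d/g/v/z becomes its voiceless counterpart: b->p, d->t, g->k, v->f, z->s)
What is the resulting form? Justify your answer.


Starting form: 'lugpedkay'
Rule 1: Vowel Harmony: all vowels become 'u' (matching first vowel). 'lugpedkay' -> 'lugpudkuy'
Rule 2: Consonant Assimilation: voiced obstruent before voiceless consonant becomes voiceless ('gp' -> 'kp', 'dk' -> 'tk'). 'lugpudkuy' -> 'lukputkuy'
Rule 3: Final Devoicing: final consonant 'y' is not one of the voiced obstruents b/d/g/v/z. No change.
Final form: 'lukputkuy'

lukputkuy


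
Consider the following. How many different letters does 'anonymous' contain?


Unique letters in 'anonymous': {a, m, n, o, s, u, y} = 7 distinct letters.

7


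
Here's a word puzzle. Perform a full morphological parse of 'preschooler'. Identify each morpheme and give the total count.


Step 1: Identify prefix: 'pre' (meaning: before)
Step 2: Identify root: 'school'
Step 3: Identify suffix(es): 'er'
Decomposition: pre- (prefix: before) + school (root) + -er (suffix: one who)
Total morphemes: 3

3 morphemes (pre- (prefix: before) + school (root) + -er (suffix: one who))


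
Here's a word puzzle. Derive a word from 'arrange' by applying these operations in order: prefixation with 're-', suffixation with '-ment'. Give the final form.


Step 1: Add prefix 're-' to 'arrange' = 'rearrange'
Step 2: Add suffix '-ment' to 'rearrange' = 'rearrangement'

rearrangement


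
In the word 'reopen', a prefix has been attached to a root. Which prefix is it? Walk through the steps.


The word 'reopen' = 're' (prefix) + 'open' (root). The prefix is 're'.

re


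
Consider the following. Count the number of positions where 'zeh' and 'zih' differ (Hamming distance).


Alignment:
Position 1: 'z' vs 'z' = match
Position 2: 'e' vs 'i' = DIFFER
Position 3: 'h' vs 'h' = match
Total differences: 1

1


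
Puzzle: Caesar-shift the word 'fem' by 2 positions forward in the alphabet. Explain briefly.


Shift each letter by 2: f -> h, e -> g, m -> o. Result: 'hgo'.

hgo


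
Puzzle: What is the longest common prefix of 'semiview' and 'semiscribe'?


Compare from the start: 4 characters match: 'semi'. Mismatch at position 5: 'v' vs 's'.

semi


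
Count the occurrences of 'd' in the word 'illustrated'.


Letter 'd' in 'illustrated': found at position(s) 11 = 1 occurrence(s).

1


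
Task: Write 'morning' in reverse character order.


Reverse 'morning' character by character: 'gninrom'.

gninrom


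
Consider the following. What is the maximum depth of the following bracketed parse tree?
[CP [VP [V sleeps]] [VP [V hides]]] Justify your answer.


Count bracket nesting levels:
'[' at pos 0: depth = 1
'[' at pos 4: depth = 2
'[' at pos 8: depth = 3
'[' at pos 20: depth = 2
'[' at pos 24: depth = 3
Maximum depth reached: 3

3


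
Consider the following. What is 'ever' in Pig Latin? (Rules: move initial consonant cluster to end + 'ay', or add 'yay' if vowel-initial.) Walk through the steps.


'ever' starts with a vowel, so add 'yay': 'everyay'.

everyay


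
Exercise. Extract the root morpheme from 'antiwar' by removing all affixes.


Remove prefix 'anti' from 'antiwar' to get root 'war'.

war


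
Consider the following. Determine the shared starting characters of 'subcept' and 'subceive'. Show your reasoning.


Compare from the start: 5 characters match: 'subce'. Mismatch at position 6: 'p' vs 'i'.

subce


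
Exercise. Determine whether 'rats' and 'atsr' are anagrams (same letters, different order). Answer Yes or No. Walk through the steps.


Sorted letters of 'rats': 'arst'
Sorted letters of 'atsr': 'arst'
They match.

Yes


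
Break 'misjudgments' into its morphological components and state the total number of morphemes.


Step 1: Identify prefix: 'mis' (meaning: wrongly)
Step 2: Identify root: 'judge'
Step 3: Identify suffix(es): 'ment, s'
Decomposition: mis- (prefix: wrongly) + judge (root) + -ment (suffix: action/result) + -s (plural)
Total morphemes: 4

4 morphemes (mis- (prefix: wrongly) + judge (root) + -ment (suffix: action/result) + -s (plural))


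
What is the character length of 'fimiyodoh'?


Spell out 'fimiyodoh' and number each letter: f(1), i(2), m(3), i(4), y(5), o(6), d(7), o(8), h(9). Total: 9 letters.

9


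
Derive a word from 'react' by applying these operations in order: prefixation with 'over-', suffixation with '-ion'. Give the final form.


Step 1: Add prefix 'over-' to 'react' = 'overreact'
Step 2: Add suffix '-ion' to 'overreact' = 'overreaction'

overreaction


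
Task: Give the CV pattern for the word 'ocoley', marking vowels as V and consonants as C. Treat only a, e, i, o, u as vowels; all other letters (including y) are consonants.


Letter mapping: o = V, c = C, o = V, l = C, e = V, y = C.

VCVCVC


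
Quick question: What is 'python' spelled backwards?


Reverse 'python' character by character: 'nohtyp'.

nohtyp


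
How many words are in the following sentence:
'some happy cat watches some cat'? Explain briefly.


Split into words: some | happy | cat | watches | some | cat = 6 words.

6


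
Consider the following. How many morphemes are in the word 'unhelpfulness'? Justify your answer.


Decomposition: un- (prefix) + help (root) + -ful (suffix) + -ness (suffix) = 4 morpheme(s)

4 morphemes


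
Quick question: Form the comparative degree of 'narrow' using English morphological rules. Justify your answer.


Apply comparative formation (add -er): 'narrow' -> 'narrower'.

narrower


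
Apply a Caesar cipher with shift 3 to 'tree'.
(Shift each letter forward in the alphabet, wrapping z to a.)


Shift each letter by 3: t -> w, r -> u, e -> h, e -> h. Result: 'wuhh'.

wuhh


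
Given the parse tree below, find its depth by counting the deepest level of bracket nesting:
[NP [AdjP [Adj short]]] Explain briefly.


Count bracket nesting levels:
'[' at pos 0: depth = 1
'[' at pos 4: depth = 2
'[' at pos 10: depth = 3
Maximum depth reached: 3

3


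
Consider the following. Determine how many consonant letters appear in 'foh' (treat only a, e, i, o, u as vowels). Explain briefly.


Consonants in 'foh': f, h = 2 consonants.

2


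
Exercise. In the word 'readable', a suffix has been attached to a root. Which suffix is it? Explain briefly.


The word 'readable' = 'read' (root) + '-able' (suffix). The suffix is '-able'.

able


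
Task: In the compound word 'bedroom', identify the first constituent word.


Split 'bedroom' into 'bed' + 'room'. The first part is 'bed'.

bed


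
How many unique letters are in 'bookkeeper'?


Unique letters in 'bookkeeper': {b, e, k, o, p, r} = 6 distinct letters.

6


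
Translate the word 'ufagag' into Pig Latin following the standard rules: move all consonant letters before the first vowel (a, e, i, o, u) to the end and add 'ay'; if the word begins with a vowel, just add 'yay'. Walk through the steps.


'ufagag' starts with a vowel, so add 'yay': 'ufagagyay'.

ufagagyay


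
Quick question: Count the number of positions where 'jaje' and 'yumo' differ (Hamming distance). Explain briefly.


Alignment:
Position 1: 'j' vs 'y' = DIFFER
Position 2: 'a' vs 'u' = DIFFER
Position 3: 'j' vs 'm' = DIFFER
Position 4: 'e' vs 'o' = DIFFER
Total differences: 4

4


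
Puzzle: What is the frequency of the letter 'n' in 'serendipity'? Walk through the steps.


Letter 'n' in 'serendipity': found at position(s) 5 = 1 occurrence(s).

1


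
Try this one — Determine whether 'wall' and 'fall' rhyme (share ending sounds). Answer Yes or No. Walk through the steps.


Rime (stressed vowel + following sounds) of 'wall': -all = /ɔːl/
Rime of 'fall': -all = /ɔːl/
/ɔːl/ and /ɔːl/ are the same ending sound, so the words rhyme.

Yes


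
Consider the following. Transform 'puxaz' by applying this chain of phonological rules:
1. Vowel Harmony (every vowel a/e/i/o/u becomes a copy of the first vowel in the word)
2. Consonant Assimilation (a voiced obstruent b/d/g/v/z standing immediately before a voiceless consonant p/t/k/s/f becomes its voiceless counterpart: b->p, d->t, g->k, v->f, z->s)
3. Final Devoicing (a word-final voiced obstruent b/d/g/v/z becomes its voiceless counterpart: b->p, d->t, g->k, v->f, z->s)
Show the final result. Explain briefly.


Starting form: 'puxaz'
Rule 1: Vowel Harmony: all vowels become 'u' (matching first vowel). 'puxaz' -> 'puxuz'
Rule 2: Consonant Assimilation: no voiced obstruent (b/d/g/v/z) stands immediately before a voiceless consonant (p/t/k/s/f). No change.
Rule 3: Final Devoicing: word-final voiced obstruent 'z' becomes voiceless 's'. 'puxuz' -> 'puxus'
Final form: 'puxus'

puxus


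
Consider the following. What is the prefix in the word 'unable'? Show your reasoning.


The word 'unable' = 'un' (prefix) + 'able' (root). The prefix is 'un'.

un


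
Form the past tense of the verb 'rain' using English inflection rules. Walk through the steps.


Apply rule: Add -ed. 'rain' becomes 'rained'.

rained


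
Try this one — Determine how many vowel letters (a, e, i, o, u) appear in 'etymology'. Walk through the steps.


Vowels in 'etymology': e, o, o = 3 vowels.

3
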